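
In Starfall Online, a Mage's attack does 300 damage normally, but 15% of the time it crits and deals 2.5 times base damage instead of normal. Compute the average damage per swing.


E[dmg] = base * (1 + crit_chance * (crit_mult - 1))
cc as decimal = 15/100 = 0.15
cm - 1 = 2.5 - 1 = 1.5
Bonus factor = 0.15 * 1.5 = 0.225
Total multiplier = 1 + 0.225 = 1.225
Expected damage = 300 * 1.225 = 367.50

367.50 damage


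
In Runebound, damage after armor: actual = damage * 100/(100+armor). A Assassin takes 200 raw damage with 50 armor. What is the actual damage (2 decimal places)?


actual = 200 * 100 / (100 + 50)
= 200 * 100 / 150
= 20000 / 150
= 133.33

133.33 damage


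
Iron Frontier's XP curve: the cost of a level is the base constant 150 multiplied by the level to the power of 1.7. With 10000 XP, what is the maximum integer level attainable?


XP = 150 * level^1.7, so level = (XP / 150)^(1/1.7)
= (10000 / 150)^(1/1.7)
= 66.6667^0.5882
= 11.8274
Floor: level = 11

level 11


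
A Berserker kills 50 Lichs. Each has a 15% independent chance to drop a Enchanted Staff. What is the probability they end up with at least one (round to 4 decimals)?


P(at least one) = 1 - P(none) = 1 - (1-p)^n
p = 15/100 = 0.15
1 - p = 0.85
(1 - p)^50 = 0.85^50 = 0.000296
P(at least one) = 1 - 0.000296 = 0.9997

0.9997


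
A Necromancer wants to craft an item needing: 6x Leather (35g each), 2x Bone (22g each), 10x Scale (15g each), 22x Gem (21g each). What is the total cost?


Cost breakdown:
  Leather: 6 * 35 = 210
  Bone: 2 * 22 = 44
  Scale: 10 * 15 = 150
  Gem: 22 * 21 = 462
Total = 210 + 44 + 150 + 462 = 866

866 gold


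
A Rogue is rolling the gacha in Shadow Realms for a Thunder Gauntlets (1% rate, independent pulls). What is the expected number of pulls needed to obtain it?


Expected pulls for a geometric distribution = 1/p = 100 / rate%
= 100 / 1
= 100.0

100.0 pulls


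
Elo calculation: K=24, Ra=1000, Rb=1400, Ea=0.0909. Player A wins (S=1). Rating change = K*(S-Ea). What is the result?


Elo update: delta = K * (S - Ea), where S = 1 (wins)
S - Ea = 1 - 0.0909 = 0.9091
Rating change = 24 * 0.9091
= 21.82

21.82 rating points


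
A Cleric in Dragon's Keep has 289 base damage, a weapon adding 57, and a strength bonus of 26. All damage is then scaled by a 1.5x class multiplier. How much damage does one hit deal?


Sum base + weapon + str = 289 + 57 + 26 = 372
Multiply by 1.5:
372 * 1.5 = 558.0

558.0 damage


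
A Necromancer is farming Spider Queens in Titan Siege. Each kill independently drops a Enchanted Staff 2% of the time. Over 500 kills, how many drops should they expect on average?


Expected drops = kills * (drop_rate / 100)
= 500 * (2 / 100)
= 500 * 0.02
= 10.0

10.0 drops


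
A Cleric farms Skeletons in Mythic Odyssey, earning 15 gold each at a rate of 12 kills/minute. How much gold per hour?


Gold per minute = 15 * 12 = 180
Gold per hour = 180 * 60 = 10800

10800 gold/hour


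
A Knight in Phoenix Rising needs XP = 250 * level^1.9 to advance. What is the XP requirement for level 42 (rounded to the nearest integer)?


XP = 250 * level^1.9
Substitute level = 42:
XP = 250 * 42^1.9
= 250 * 1213.8741
= 303469

303469 XP


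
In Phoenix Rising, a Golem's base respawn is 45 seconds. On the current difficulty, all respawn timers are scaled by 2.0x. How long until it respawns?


Respawn time = base * multiplier
= 45 * 2.0
= 90.0 seconds

90.0 seconds


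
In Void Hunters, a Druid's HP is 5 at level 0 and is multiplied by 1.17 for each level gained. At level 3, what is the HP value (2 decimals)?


value = base * growth^level
= 5 * 1.17^3
= 5 * 1.601613
= 8.01

8.01 HP


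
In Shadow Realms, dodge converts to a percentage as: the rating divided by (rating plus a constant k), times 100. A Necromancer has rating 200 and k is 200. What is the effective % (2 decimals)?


effective% = rating / (rating + k) * 100
= 200 / (200 + 200) * 100
= 200 / 400 * 100
= 0.5 * 100
= 50.00%

50.00%


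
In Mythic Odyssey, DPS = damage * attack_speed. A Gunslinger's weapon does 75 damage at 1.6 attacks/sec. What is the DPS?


DPS = damage * attack_speed
= 75 * 1.6
= 120.0

120.0 DPS


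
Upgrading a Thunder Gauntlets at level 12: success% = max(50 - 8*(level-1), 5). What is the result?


raw_rate = 50 - 8 * (12 - 1)
= 50 - 8 * 11
= 50 - 88
= -38
Apply floor: max(-38, 5) = 5%

5%


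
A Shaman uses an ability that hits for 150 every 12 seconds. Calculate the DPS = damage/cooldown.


DPS = damage / cooldown
= 150 / 12
= 12.50

12.50 DPS


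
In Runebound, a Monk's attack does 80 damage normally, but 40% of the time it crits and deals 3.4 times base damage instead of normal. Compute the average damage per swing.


E[dmg] = base * (1 + crit_chance * (crit_mult - 1))
cc as decimal = 40/100 = 0.4
cm - 1 = 3.4 - 1 = 2.4
Bonus factor = 0.4 * 2.4 = 0.96
Total multiplier = 1 + 0.96 = 1.96
Expected damage = 80 * 1.96 = 156.80

156.80 damage


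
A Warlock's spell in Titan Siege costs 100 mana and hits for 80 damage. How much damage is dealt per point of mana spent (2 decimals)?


Efficiency = damage / mana
= 80 / 100
= 0.80

0.80 dmg/mana


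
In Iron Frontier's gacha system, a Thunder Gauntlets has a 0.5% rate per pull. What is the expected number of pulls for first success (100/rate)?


Expected pulls for a geometric distribution = 1/p = 100 / rate%
= 100 / 0.5
= 200.0

200.0 pulls


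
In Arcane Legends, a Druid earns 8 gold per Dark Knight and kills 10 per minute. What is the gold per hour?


Gold per minute = 8 * 10 = 80
Gold per hour = 80 * 60 = 4800

4800 gold/hour


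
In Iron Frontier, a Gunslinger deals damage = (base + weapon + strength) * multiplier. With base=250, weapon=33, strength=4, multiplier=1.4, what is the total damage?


Sum base + weapon + str = 250 + 33 + 4 = 287
Multiply by 1.4:
287 * 1.4 = 401.8

401.8 damage


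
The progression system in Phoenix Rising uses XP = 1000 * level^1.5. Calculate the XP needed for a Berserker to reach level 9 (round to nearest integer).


XP = 1000 * level^1.5
Substitute level = 9:
XP = 1000 * 9^1.5
= 1000 * 27.0
= 27000

27000 XP


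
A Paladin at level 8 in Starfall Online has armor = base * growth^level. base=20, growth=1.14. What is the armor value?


value = base * growth^level
= 20 * 1.14^8
= 20 * 2.852586
= 57.05

57.05 armor


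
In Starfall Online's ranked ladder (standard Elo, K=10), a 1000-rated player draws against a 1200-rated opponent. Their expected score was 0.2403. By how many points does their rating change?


Elo update: delta = K * (S - Ea), where S = 0.5 (draws)
S - Ea = 0.5 - 0.2403 = 0.2597
Rating change = 10 * 0.2597
= 2.60

2.60 rating points


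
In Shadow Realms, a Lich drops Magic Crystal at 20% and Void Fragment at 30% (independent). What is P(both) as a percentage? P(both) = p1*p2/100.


For independent events, P(both) = P(A) * P(B)
= 20% * 30%
= 600 / 100 %
= 6.0%

6.0%


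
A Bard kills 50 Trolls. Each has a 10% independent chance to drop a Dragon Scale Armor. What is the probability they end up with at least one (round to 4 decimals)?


P(at least one) = 1 - P(none) = 1 - (1-p)^n
p = 10/100 = 0.1
1 - p = 0.9
(1 - p)^50 = 0.9^50 = 0.005154
P(at least one) = 1 - 0.005154 = 0.9948

0.9948


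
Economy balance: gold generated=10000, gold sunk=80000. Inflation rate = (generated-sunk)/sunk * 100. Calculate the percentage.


Net gold = 10000 - 80000 = -70000
Inflation rate = net / sunk * 100 = -70000 / 80000 * 100
= -0.875 * 100
= -87.50%

-87.50%


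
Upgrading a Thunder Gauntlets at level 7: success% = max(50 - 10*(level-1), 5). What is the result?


raw_rate = 50 - 10 * (7 - 1)
= 50 - 10 * 6
= 50 - 60
= -10
Apply floor: max(-10, 5) = 5%

5%


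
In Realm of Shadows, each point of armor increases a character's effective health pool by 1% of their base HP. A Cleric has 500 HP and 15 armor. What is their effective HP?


EHP = 500 * (1 + 15/100)
= 500 * (1 + 0.15)
= 500 * 1.15
= 575.0

575.0 EHP


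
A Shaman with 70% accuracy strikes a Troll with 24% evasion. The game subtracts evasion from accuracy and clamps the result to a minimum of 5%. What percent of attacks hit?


accuracy - evasion = 70 - 24 = 46
Apply floor: max(46, 5) = 46
Hit chance = 46%

46%


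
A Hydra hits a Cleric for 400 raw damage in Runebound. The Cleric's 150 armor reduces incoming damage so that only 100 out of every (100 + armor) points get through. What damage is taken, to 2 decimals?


actual = 400 * 100 / (100 + 150)
= 400 * 100 / 250
= 40000 / 250
= 160.00

160.00 damage


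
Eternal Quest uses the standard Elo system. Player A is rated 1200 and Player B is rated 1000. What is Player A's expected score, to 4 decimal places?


Elo expected score: Ea = 1/(1 + 10^((Rb-Ra)/400))
Rb - Ra = 1000 - 1200 = -200
(Rb-Ra)/400 = -200/400 = -0.5
10^-0.5 = 0.316228
Ea = 1/(1 + 0.316228) = 1/1.316228 = 0.7597

0.7597


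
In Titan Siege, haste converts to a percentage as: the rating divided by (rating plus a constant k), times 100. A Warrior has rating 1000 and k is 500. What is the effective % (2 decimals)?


effective% = rating / (rating + k) * 100
= 1000 / (1000 + 500) * 100
= 1000 / 1500 * 100
= 0.666667 * 100
= 66.67%

66.67%


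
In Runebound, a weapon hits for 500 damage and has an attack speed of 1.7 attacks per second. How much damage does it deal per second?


DPS = damage * attack_speed
= 500 * 1.7
= 850.0

850.0 DPS


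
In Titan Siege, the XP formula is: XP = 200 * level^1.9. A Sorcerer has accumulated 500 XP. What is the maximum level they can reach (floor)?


XP = 200 * level^1.9, so level = (XP / 200)^(1/1.9)
= (500 / 200)^(1/1.9)
= 2.5^0.5263
= 1.6197
Floor: level = 1

level 1


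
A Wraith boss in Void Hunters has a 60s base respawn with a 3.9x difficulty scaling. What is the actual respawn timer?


Respawn time = base * multiplier
= 60 * 3.9
= 234.0 seconds

234.0 seconds


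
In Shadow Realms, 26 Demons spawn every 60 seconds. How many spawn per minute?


Spawns per minute = count * (60 / interval)
= 26 * (60 / 60)
= 26 * 1.0
= 26.0

26.0 per minute


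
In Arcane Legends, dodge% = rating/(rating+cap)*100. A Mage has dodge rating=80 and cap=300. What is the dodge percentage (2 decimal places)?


dodge% = 80 / (80 + 300) * 100
= 80 / 380 * 100
= 0.210526 * 100
= 21.05%

21.05%


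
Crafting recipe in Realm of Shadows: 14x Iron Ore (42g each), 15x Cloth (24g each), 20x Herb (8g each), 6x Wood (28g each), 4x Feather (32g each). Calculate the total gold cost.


Cost breakdown:
  Iron Ore: 14 * 42 = 588
  Cloth: 15 * 24 = 360
  Herb: 20 * 8 = 160
  Wood: 6 * 28 = 168
  Feather: 4 * 32 = 128
Total = 588 + 360 + 160 + 168 + 128 = 1404

1404 gold


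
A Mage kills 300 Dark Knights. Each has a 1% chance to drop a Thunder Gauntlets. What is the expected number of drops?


Expected drops = kills * (drop_rate / 100)
= 300 * (1 / 100)
= 300 * 0.01
= 3.0

3.0 drops


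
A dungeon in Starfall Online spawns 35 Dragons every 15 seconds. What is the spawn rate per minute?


Spawns per minute = count * (60 / interval)
= 35 * (60 / 15)
= 35 * 4.0
= 140.0

140.0 per minute


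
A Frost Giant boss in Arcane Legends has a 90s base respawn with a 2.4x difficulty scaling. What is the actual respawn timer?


Respawn time = base * multiplier
= 90 * 2.4
= 216.0 seconds

216.0 seconds


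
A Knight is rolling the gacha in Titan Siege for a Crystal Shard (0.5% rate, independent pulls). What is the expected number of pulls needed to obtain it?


Expected pulls for a geometric distribution = 1/p = 100 / rate%
= 100 / 0.5
= 200.0

200.0 pulls


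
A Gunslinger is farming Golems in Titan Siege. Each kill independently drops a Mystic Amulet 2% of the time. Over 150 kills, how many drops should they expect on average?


Expected drops = kills * (drop_rate / 100)
= 150 * (2 / 100)
= 150 * 0.02
= 3.0

3.0 drops


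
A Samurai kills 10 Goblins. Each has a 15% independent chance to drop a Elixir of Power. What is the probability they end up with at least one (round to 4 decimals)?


P(at least one) = 1 - P(none) = 1 - (1-p)^n
p = 15/100 = 0.15
1 - p = 0.85
(1 - p)^10 = 0.85^10 = 0.196874
P(at least one) = 1 - 0.196874 = 0.8031

0.8031


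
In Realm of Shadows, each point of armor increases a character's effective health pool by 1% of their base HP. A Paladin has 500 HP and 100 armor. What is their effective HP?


EHP = 500 * (1 + 100/100)
= 500 * (1 + 1.0)
= 500 * 2.0
= 1000.0

1000.0 EHP


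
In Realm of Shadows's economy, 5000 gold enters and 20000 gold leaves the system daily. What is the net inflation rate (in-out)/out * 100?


Net gold = 5000 - 20000 = -15000
Inflation rate = net / sunk * 100 = -15000 / 20000 * 100
= -0.75 * 100
= -75.00%

-75.00%


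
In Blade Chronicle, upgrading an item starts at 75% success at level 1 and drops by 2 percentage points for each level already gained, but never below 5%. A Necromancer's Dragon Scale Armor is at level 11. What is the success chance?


raw_rate = 75 - 2 * (11 - 1)
= 75 - 2 * 10
= 75 - 20
= 55
Apply floor: max(55, 5) = 55%

55%


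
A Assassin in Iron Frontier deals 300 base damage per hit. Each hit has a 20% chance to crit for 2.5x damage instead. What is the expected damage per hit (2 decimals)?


E[dmg] = base * (1 + crit_chance * (crit_mult - 1))
cc as decimal = 20/100 = 0.2
cm - 1 = 2.5 - 1 = 1.5
Bonus factor = 0.2 * 1.5 = 0.3
Total multiplier = 1 + 0.3 = 1.3
Expected damage = 300 * 1.3 = 390.00

390.00 damage


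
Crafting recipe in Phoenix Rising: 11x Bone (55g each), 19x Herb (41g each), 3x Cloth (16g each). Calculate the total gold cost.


Cost breakdown:
  Bone: 11 * 55 = 605
  Herb: 19 * 41 = 779
  Cloth: 3 * 16 = 48
Total = 605 + 779 + 48 = 1432

1432 gold


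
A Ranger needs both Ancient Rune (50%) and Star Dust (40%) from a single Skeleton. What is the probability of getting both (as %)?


For independent events, P(both) = P(A) * P(B)
= 50% * 40%
= 2000 / 100 %
= 20.0%

20.0%


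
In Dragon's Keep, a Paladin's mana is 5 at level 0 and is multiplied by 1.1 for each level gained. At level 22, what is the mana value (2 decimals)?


value = base * growth^level
= 5 * 1.1^22
= 5 * 8.140275
= 40.70

40.70 mana


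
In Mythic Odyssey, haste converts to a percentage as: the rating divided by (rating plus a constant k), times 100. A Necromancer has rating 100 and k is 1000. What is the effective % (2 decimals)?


effective% = rating / (rating + k) * 100
= 100 / (100 + 1000) * 100
= 100 / 1100 * 100
= 0.090909 * 100
= 9.09%

9.09%


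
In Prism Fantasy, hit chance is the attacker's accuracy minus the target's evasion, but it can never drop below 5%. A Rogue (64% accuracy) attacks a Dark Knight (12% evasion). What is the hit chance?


accuracy - evasion = 64 - 12 = 52
Apply floor: max(52, 5) = 52
Hit chance = 52%

52%


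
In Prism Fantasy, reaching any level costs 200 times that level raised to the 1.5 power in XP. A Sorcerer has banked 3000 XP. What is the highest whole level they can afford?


XP = 200 * level^1.5, so level = (XP / 200)^(1/1.5)
= (3000 / 200)^(1/1.5)
= 15.0^0.6667
= 6.0822
Floor: level = 6

level 6


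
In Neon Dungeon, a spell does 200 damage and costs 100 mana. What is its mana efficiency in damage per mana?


Efficiency = damage / mana
= 200 / 100
= 2.00

2.00 dmg/mana


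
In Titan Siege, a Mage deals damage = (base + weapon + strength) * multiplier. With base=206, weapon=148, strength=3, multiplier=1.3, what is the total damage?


Sum base + weapon + str = 206 + 148 + 3 = 357
Multiply by 1.3:
357 * 1.3 = 464.1

464.1 damage


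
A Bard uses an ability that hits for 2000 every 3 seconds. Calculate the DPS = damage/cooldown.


DPS = damage / cooldown
= 2000 / 3
= 666.67

666.67 DPS


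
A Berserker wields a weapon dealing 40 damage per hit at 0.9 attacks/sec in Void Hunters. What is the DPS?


DPS = damage * attack_speed
= 40 * 0.9
= 36.0

36.0 DPS


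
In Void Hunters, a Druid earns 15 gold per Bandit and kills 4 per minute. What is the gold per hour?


Gold per minute = 15 * 4 = 60
Gold per hour = 60 * 60 = 3600

3600 gold/hour


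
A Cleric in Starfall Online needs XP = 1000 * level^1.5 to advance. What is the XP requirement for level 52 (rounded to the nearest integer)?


XP = 1000 * level^1.5
Substitute level = 52:
XP = 1000 * 52^1.5
= 1000 * 374.9773
= 374977

374977 XP


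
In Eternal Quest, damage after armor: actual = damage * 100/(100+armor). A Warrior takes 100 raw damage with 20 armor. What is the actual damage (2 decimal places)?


actual = 100 * 100 / (100 + 20)
= 100 * 100 / 120
= 10000 / 120
= 83.33

83.33 damage


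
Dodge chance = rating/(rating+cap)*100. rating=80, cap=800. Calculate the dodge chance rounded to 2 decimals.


dodge% = 80 / (80 + 800) * 100
= 80 / 880 * 100
= 0.090909 * 100
= 9.09%

9.09%


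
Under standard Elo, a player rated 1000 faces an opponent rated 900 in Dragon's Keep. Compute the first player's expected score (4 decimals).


Elo expected score: Ea = 1/(1 + 10^((Rb-Ra)/400))
Rb - Ra = 900 - 1000 = -100
(Rb-Ra)/400 = -100/400 = -0.25
10^-0.25 = 0.562341
Ea = 1/(1 + 0.562341) = 1/1.562341 = 0.6401

0.6401


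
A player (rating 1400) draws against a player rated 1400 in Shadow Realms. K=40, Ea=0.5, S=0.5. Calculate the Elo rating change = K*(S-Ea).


Elo update: delta = K * (S - Ea), where S = 0.5 (draws)
S - Ea = 0.5 - 0.5 = 0.0
Rating change = 40 * 0.0
= 0.00

0.00 rating points


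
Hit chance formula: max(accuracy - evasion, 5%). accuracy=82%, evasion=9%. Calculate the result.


accuracy - evasion = 82 - 9 = 73
Apply floor: max(73, 5) = 73
Hit chance = 73%

73%


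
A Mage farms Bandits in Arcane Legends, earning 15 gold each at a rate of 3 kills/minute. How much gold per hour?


Gold per minute = 15 * 3 = 45
Gold per hour = 45 * 60 = 2700

2700 gold/hour


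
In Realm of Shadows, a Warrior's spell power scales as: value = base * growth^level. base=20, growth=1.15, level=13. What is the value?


value = base * growth^level
= 20 * 1.15^13
= 20 * 6.152788
= 123.06

123.06 spell power


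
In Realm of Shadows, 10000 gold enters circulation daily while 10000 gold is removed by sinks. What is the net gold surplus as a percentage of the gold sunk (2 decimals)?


Net gold = 10000 - 10000 = 0
Inflation rate = net / sunk * 100 = 0 / 10000 * 100
= 0.0 * 100
= 0.00%

0.00%


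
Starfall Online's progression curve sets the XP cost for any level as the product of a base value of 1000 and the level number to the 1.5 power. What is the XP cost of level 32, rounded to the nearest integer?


XP = 1000 * level^1.5
Substitute level = 32:
XP = 1000 * 32^1.5
= 1000 * 181.0193
= 181019

181019 XP


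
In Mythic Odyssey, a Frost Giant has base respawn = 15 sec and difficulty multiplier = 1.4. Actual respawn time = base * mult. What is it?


Respawn time = base * multiplier
= 15 * 1.4
= 21.0 seconds

21.0 seconds


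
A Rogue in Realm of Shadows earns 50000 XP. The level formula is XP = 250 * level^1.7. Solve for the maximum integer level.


XP = 250 * level^1.7, so level = (XP / 250)^(1/1.7)
= (50000 / 250)^(1/1.7)
= 200.0^0.5882
= 22.5708
Floor: level = 22

level 22


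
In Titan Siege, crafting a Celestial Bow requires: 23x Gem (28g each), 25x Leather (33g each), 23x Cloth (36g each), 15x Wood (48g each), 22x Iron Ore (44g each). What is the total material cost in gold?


Cost breakdown:
  Gem: 23 * 28 = 644
  Leather: 25 * 33 = 825
  Cloth: 23 * 36 = 828
  Wood: 15 * 48 = 720
  Iron Ore: 22 * 44 = 968
Total = 644 + 825 + 828 + 720 + 968 = 3985

3985 gold


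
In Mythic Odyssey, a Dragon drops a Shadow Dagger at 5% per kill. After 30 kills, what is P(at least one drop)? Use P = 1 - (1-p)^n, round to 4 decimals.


P(at least one) = 1 - P(none) = 1 - (1-p)^n
p = 5/100 = 0.05
1 - p = 0.95
(1 - p)^30 = 0.95^30 = 0.214639
P(at least one) = 1 - 0.214639 = 0.7854

0.7854


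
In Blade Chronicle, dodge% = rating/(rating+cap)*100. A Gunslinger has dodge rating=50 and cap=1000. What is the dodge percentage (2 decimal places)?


dodge% = 50 / (50 + 1000) * 100
= 50 / 1050 * 100
= 0.047619 * 100
= 4.76%

4.76%


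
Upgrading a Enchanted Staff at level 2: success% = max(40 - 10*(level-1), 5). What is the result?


raw_rate = 40 - 10 * (2 - 1)
= 40 - 10 * 1
= 40 - 10
= 30
Apply floor: max(30, 5) = 30%

30%


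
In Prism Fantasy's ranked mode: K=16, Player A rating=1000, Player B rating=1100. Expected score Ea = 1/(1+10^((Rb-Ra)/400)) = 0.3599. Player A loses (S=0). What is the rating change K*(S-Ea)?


Elo update: delta = K * (S - Ea), where S = 0 (loses)
S - Ea = 0 - 0.3599 = -0.3599
Rating change = 16 * -0.3599
= -5.76

-5.76 rating points


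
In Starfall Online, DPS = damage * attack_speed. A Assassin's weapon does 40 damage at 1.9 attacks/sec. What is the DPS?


DPS = damage * attack_speed
= 40 * 1.9
= 76.0

76.0 DPS


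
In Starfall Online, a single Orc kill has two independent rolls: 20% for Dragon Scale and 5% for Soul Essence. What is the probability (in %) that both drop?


For independent events, P(both) = P(A) * P(B)
= 20% * 5%
= 100 / 100 %
= 1.0%

1.0%


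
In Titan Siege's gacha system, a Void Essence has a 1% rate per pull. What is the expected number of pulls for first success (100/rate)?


Expected pulls for a geometric distribution = 1/p = 100 / rate%
= 100 / 1
= 100.0

100.0 pulls


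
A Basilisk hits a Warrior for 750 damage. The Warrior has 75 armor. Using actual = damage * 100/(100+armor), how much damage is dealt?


actual = 750 * 100 / (100 + 75)
= 750 * 100 / 175
= 75000 / 175
= 428.57

428.57 damage


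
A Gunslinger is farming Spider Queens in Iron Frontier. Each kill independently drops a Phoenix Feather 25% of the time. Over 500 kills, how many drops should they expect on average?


Expected drops = kills * (drop_rate / 100)
= 500 * (25 / 100)
= 500 * 0.25
= 125.0

125.0 drops


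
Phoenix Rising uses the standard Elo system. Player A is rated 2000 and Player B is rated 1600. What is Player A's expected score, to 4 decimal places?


Elo expected score: Ea = 1/(1 + 10^((Rb-Ra)/400))
Rb - Ra = 1600 - 2000 = -400
(Rb-Ra)/400 = -400/400 = -1.0
10^-1.0 = 0.1
Ea = 1/(1 + 0.1) = 1/1.1 = 0.9091

0.9091


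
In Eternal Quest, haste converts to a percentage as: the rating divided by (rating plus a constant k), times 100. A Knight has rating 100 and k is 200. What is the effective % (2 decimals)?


effective% = rating / (rating + k) * 100
= 100 / (100 + 200) * 100
= 100 / 300 * 100
= 0.333333 * 100
= 33.33%

33.33%


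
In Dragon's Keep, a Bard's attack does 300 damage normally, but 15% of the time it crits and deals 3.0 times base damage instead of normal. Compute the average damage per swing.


E[dmg] = base * (1 + crit_chance * (crit_mult - 1))
cc as decimal = 15/100 = 0.15
cm - 1 = 3.0 - 1 = 2.0
Bonus factor = 0.15 * 2.0 = 0.3
Total multiplier = 1 + 0.3 = 1.3
Expected damage = 300 * 1.3 = 390.00

390.00 damage


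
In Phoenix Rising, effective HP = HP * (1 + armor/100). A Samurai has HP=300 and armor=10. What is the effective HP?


EHP = 300 * (1 + 10/100)
= 300 * (1 + 0.1)
= 300 * 1.1
= 330.0

330.0 EHP


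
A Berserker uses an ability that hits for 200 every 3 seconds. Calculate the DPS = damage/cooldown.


DPS = damage / cooldown
= 200 / 3
= 66.67

66.67 DPS


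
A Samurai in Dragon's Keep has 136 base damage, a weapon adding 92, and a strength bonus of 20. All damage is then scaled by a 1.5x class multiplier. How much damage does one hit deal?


Sum base + weapon + str = 136 + 92 + 20 = 248
Multiply by 1.5:
248 * 1.5 = 372.0

372.0 damage


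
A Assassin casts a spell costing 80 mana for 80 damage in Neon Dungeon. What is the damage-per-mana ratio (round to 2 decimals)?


Efficiency = damage / mana
= 80 / 80
= 1.00

1.00 dmg/mana


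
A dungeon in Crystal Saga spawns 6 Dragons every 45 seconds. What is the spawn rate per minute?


Spawns per minute = count * (60 / interval)
= 6 * (60 / 45)
= 6 * 1.3333
= 8.0

8.0 per minute


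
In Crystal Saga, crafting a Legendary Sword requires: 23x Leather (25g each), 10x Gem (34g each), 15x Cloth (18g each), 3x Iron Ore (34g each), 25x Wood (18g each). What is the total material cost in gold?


Cost breakdown:
  Leather: 23 * 25 = 575
  Gem: 10 * 34 = 340
  Cloth: 15 * 18 = 270
  Iron Ore: 3 * 34 = 102
  Wood: 25 * 18 = 450
Total = 575 + 340 + 270 + 102 + 450 = 1737

1737 gold


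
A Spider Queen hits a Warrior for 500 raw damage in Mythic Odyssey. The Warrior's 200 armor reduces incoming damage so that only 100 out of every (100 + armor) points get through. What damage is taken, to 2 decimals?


actual = 500 * 100 / (100 + 200)
= 500 * 100 / 300
= 50000 / 300
= 166.67

166.67 damage


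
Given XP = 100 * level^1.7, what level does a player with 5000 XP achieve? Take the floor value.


XP = 100 * level^1.7, so level = (XP / 100)^(1/1.7)
= (5000 / 100)^(1/1.7)
= 50.0^0.5882
= 9.9861
Floor: level = 9

level 9


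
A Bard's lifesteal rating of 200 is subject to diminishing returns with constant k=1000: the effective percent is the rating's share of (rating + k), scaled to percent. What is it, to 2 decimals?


effective% = rating / (rating + k) * 100
= 200 / (200 + 1000) * 100
= 200 / 1200 * 100
= 0.166667 * 100
= 16.67%

16.67%


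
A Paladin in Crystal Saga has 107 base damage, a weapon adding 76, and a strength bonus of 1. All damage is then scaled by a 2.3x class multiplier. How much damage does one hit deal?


Sum base + weapon + str = 107 + 76 + 1 = 184
Multiply by 2.3:
184 * 2.3 = 423.2

423.2 damage


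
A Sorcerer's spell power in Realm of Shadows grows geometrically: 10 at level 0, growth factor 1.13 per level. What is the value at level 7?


value = base * growth^level
= 10 * 1.13^7
= 10 * 2.352605
= 23.53

23.53 spell power


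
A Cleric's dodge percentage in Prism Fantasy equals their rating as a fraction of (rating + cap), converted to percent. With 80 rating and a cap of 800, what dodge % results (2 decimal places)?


dodge% = 80 / (80 + 800) * 100
= 80 / 880 * 100
= 0.090909 * 100
= 9.09%

9.09%


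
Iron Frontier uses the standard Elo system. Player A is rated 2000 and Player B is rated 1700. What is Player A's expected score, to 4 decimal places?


Elo expected score: Ea = 1/(1 + 10^((Rb-Ra)/400))
Rb - Ra = 1700 - 2000 = -300
(Rb-Ra)/400 = -300/400 = -0.75
10^-0.75 = 0.177828
Ea = 1/(1 + 0.177828) = 1/1.177828 = 0.8490

0.8490


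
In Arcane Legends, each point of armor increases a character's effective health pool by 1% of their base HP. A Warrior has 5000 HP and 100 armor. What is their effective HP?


EHP = 5000 * (1 + 100/100)
= 5000 * (1 + 1.0)
= 5000 * 2.0
= 10000.0

10000.0 EHP


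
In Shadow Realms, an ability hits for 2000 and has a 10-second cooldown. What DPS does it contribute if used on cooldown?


DPS = damage / cooldown
= 2000 / 10
= 200.00

200.00 DPS


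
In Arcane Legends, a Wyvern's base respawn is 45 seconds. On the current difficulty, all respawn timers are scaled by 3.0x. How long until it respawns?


Respawn time = base * multiplier
= 45 * 3.0
= 135.0 seconds

135.0 seconds


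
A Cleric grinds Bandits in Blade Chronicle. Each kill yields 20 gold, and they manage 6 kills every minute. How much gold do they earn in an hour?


Gold per minute = 20 * 6 = 120
Gold per hour = 120 * 60 = 7200

7200 gold/hour


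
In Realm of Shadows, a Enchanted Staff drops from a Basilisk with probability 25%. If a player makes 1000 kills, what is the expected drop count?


Expected drops = kills * (drop_rate / 100)
= 1000 * (25 / 100)
= 1000 * 0.25
= 250.0

250.0 drops


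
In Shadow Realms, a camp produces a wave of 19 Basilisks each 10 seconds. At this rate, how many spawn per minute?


Spawns per minute = count * (60 / interval)
= 19 * (60 / 10)
= 19 * 6.0
= 114.0

114.0 per minute


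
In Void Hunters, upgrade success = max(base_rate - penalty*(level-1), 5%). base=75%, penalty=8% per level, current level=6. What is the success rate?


raw_rate = 75 - 8 * (6 - 1)
= 75 - 8 * 5
= 75 - 40
= 35
Apply floor: max(35, 5) = 35%

35%


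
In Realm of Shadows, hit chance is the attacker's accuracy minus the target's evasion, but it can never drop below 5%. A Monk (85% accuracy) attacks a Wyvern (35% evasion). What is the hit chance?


accuracy - evasion = 85 - 35 = 50
Apply floor: max(50, 5) = 50
Hit chance = 50%

50%


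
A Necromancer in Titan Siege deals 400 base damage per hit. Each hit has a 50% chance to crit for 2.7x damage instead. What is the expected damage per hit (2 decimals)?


E[dmg] = base * (1 + crit_chance * (crit_mult - 1))
cc as decimal = 50/100 = 0.5
cm - 1 = 2.7 - 1 = 1.7
Bonus factor = 0.5 * 1.7 = 0.85
Total multiplier = 1 + 0.85 = 1.85
Expected damage = 400 * 1.85 = 740.00

740.00 damage


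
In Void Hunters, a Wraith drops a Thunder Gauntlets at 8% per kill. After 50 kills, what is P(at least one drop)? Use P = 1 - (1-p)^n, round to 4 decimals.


P(at least one) = 1 - P(none) = 1 - (1-p)^n
p = 8/100 = 0.08
1 - p = 0.92
(1 - p)^50 = 0.92^50 = 0.015466
P(at least one) = 1 - 0.015466 = 0.9845

0.9845


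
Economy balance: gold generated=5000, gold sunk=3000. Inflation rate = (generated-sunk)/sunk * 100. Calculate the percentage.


Net gold = 5000 - 3000 = 2000
Inflation rate = net / sunk * 100 = 2000 / 3000 * 100
= 0.666667 * 100
= 66.67%

66.67%


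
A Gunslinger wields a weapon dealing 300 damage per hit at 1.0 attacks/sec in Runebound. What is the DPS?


DPS = damage * attack_speed
= 300 * 1.0
= 300.0

300.0 DPS


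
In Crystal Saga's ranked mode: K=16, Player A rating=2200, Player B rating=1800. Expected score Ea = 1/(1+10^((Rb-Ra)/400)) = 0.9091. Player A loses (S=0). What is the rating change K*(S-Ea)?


Elo update: delta = K * (S - Ea), where S = 0 (loses)
S - Ea = 0 - 0.9091 = -0.9091
Rating change = 16 * -0.9091
= -14.55

-14.55 rating points


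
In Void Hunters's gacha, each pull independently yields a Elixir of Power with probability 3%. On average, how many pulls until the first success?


Expected pulls for a geometric distribution = 1/p = 100 / rate%
= 100 / 3
= 33.33

33.33 pulls


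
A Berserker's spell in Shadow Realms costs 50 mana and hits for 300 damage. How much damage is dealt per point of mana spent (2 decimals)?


Efficiency = damage / mana
= 300 / 50
= 6.00

6.00 dmg/mana


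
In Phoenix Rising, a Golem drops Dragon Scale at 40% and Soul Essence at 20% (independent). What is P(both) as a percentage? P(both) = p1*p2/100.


For independent events, P(both) = P(A) * P(B)
= 40% * 20%
= 800 / 100 %
= 8.0%

8.0%


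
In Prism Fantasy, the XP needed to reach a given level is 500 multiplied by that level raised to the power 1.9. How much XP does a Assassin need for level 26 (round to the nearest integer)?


XP = 500 * level^1.9
Substitute level = 26:
XP = 500 * 26^1.9
= 500 * 488.0332
= 244017

244017 XP


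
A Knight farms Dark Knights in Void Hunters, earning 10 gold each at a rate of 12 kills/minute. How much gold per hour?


Gold per minute = 10 * 12 = 120
Gold per hour = 120 * 60 = 7200

7200 gold/hour


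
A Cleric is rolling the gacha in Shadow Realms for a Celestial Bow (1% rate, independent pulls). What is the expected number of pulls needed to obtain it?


Expected pulls for a geometric distribution = 1/p = 100 / rate%
= 100 / 1
= 100.0

100.0 pulls


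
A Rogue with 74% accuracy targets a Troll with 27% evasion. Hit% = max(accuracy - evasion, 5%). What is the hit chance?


accuracy - evasion = 74 - 27 = 47
Apply floor: max(47, 5) = 47
Hit chance = 47%

47%


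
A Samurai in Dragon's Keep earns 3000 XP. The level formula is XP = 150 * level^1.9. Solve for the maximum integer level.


XP = 150 * level^1.9, so level = (XP / 150)^(1/1.9)
= (3000 / 150)^(1/1.9)
= 20.0^0.5263
= 4.839
Floor: level = 4

level 4


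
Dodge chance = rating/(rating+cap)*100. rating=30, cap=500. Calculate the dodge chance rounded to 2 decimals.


dodge% = 30 / (30 + 500) * 100
= 30 / 530 * 100
= 0.056604 * 100
= 5.66%

5.66%


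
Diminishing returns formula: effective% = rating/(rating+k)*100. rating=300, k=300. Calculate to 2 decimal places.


effective% = rating / (rating + k) * 100
= 300 / (300 + 300) * 100
= 300 / 600 * 100
= 0.5 * 100
= 50.00%

50.00%


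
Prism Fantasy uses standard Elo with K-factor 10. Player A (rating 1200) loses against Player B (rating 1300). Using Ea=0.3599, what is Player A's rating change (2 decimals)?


Elo update: delta = K * (S - Ea), where S = 0 (loses)
S - Ea = 0 - 0.3599 = -0.3599
Rating change = 10 * -0.3599
= -3.60

-3.60 rating points


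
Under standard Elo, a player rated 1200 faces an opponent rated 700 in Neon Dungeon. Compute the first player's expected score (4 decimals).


Elo expected score: Ea = 1/(1 + 10^((Rb-Ra)/400))
Rb - Ra = 700 - 1200 = -500
(Rb-Ra)/400 = -500/400 = -1.25
10^-1.25 = 0.056234
Ea = 1/(1 + 0.056234) = 1/1.056234 = 0.9468

0.9468


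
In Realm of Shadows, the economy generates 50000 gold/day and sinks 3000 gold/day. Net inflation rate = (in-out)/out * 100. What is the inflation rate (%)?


Net gold = 50000 - 3000 = 47000
Inflation rate = net / sunk * 100 = 47000 / 3000 * 100
= 15.666667 * 100
= 1566.67%

1566.67%


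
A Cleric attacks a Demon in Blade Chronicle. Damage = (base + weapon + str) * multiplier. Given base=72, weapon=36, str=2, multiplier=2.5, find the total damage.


Sum base + weapon + str = 72 + 36 + 2 = 110
Multiply by 2.5:
110 * 2.5 = 275.0

275.0 damage


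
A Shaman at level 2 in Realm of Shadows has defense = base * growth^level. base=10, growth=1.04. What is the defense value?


value = base * growth^level
= 10 * 1.04^2
= 10 * 1.0816
= 10.82

10.82 defense


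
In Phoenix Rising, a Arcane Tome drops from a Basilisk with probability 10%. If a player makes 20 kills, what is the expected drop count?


Expected drops = kills * (drop_rate / 100)
= 20 * (10 / 100)
= 20 * 0.1
= 2.0

2.0 drops


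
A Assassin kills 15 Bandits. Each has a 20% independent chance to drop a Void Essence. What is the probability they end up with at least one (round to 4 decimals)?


P(at least one) = 1 - P(none) = 1 - (1-p)^n
p = 20/100 = 0.2
1 - p = 0.8
(1 - p)^15 = 0.8^15 = 0.035184
P(at least one) = 1 - 0.035184 = 0.9648

0.9648


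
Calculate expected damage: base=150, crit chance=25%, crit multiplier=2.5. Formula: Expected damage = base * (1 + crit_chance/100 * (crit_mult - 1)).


E[dmg] = base * (1 + crit_chance * (crit_mult - 1))
cc as decimal = 25/100 = 0.25
cm - 1 = 2.5 - 1 = 1.5
Bonus factor = 0.25 * 1.5 = 0.375
Total multiplier = 1 + 0.375 = 1.375
Expected damage = 150 * 1.375 = 206.25

206.25 damage


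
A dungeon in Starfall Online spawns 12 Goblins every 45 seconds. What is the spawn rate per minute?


Spawns per minute = count * (60 / interval)
= 12 * (60 / 45)
= 12 * 1.3333
= 16.0

16.0 per minute


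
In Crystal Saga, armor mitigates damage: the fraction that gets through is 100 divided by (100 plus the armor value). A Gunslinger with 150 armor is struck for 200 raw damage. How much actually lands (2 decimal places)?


actual = 200 * 100 / (100 + 150)
= 200 * 100 / 250
= 20000 / 250
= 80.00

80.00 damage


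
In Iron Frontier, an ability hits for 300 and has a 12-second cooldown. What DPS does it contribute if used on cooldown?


DPS = damage / cooldown
= 300 / 12
= 25.00

25.00 DPS


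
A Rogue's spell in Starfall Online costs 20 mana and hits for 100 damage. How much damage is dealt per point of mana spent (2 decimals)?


Efficiency = damage / mana
= 100 / 20
= 5.00

5.00 dmg/mana


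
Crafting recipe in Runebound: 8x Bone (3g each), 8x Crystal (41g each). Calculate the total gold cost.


Cost breakdown:
  Bone: 8 * 3 = 24
  Crystal: 8 * 41 = 328
Total = 24 + 328 = 352

352 gold


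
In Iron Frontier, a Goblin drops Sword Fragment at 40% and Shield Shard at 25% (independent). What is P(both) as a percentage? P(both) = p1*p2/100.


For independent events, P(both) = P(A) * P(B)
= 40% * 25%
= 1000 / 100 %
= 10.0%

10.0%


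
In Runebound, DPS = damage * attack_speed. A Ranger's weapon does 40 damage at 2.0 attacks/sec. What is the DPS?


DPS = damage * attack_speed
= 40 * 2.0
= 80.0

80.0 DPS


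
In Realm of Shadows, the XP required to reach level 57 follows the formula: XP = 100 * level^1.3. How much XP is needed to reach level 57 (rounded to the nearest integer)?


XP = 100 * level^1.3
Substitute level = 57:
XP = 100 * 57^1.3
= 100 * 191.7067
= 19171

19171 XP


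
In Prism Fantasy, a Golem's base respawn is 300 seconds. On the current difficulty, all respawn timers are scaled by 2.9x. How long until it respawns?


Respawn time = base * multiplier
= 300 * 2.9
= 870.0 seconds

870.0 seconds


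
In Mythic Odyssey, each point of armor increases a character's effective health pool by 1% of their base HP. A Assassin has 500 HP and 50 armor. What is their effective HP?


EHP = 500 * (1 + 50/100)
= 500 * (1 + 0.5)
= 500 * 1.5
= 750.0

750.0 EHP


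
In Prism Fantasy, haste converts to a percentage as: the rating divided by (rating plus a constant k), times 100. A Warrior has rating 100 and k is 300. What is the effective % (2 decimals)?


effective% = rating / (rating + k) * 100
= 100 / (100 + 300) * 100
= 100 / 400 * 100
= 0.25 * 100
= 25.00%

25.00%


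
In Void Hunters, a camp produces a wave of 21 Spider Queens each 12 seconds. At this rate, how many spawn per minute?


Spawns per minute = count * (60 / interval)
= 21 * (60 / 12)
= 21 * 5.0
= 105.0

105.0 per minute


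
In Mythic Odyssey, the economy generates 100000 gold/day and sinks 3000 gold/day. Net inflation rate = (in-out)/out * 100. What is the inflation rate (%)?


Net gold = 100000 - 3000 = 97000
Inflation rate = net / sunk * 100 = 97000 / 3000 * 100
= 32.333333 * 100
= 3233.33%

3233.33%


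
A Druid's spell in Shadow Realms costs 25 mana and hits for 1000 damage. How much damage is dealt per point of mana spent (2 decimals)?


Efficiency = damage / mana
= 1000 / 25
= 40.00

40.00 dmg/mana


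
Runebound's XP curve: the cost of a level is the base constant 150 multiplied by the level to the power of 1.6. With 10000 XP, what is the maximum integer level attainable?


XP = 150 * level^1.6, so level = (XP / 150)^(1/1.6)
= (10000 / 150)^(1/1.6)
= 66.6667^0.625
= 13.802
Floor: level = 13

level 13


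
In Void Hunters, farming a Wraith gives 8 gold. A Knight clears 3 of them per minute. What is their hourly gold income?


Gold per minute = 8 * 3 = 24
Gold per hour = 24 * 60 = 1440

1440 gold/hour


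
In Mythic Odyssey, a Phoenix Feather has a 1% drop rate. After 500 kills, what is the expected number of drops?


Expected drops = kills * (drop_rate / 100)
= 500 * (1 / 100)
= 500 * 0.01
= 5.0

5.0 drops


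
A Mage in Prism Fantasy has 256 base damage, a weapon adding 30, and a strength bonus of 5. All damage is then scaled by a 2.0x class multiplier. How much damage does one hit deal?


Sum base + weapon + str = 256 + 30 + 5 = 291
Multiply by 2.0:
291 * 2.0 = 582.0

582.0 damage


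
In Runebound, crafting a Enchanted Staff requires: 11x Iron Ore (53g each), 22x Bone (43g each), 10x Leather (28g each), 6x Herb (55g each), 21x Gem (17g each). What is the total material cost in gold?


Cost breakdown:
  Iron Ore: 11 * 53 = 583
  Bone: 22 * 43 = 946
  Leather: 10 * 28 = 280
  Herb: 6 * 55 = 330
  Gem: 21 * 17 = 357
Total = 583 + 946 + 280 + 330 + 357 = 2496

2496 gold


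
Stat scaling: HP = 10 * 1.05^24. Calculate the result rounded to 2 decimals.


value = base * growth^level
= 10 * 1.05^24
= 10 * 3.2251
= 32.25

32.25 HP
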